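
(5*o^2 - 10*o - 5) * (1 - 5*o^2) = -25*o^4 + 50*o^3 + 30*o^2 - 10*o - 5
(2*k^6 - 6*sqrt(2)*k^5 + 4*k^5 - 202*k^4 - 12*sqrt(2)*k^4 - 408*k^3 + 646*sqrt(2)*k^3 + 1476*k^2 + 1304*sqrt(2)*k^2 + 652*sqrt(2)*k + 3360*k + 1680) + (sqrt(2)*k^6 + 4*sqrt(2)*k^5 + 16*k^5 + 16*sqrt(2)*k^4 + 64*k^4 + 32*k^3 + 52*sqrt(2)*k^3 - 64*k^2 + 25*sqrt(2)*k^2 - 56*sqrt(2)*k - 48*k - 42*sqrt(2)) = sqrt(2)*k^6 + 2*k^6 - 2*sqrt(2)*k^5 + 20*k^5 - 138*k^4 + 4*sqrt(2)*k^4 - 376*k^3 + 698*sqrt(2)*k^3 + 1412*k^2 + 1329*sqrt(2)*k^2 + 596*sqrt(2)*k + 3312*k - 42*sqrt(2) + 1680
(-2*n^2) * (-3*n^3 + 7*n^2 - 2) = 6*n^5 - 14*n^4 + 4*n^2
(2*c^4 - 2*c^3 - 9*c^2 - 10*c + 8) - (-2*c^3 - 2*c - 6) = 2*c^4 - 9*c^2 - 8*c + 14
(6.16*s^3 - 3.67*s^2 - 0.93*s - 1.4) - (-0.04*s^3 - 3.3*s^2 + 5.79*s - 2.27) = 6.2*s^3 - 0.37*s^2 - 6.72*s + 0.87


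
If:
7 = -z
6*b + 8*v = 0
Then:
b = -4*v/3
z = -7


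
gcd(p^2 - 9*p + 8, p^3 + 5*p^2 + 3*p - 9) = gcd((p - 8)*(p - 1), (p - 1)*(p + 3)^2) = p - 1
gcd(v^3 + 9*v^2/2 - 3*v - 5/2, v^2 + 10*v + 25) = v + 5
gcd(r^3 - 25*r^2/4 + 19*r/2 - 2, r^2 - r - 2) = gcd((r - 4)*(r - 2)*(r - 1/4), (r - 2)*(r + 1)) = r - 2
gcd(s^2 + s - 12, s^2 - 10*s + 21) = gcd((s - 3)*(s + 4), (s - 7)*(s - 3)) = s - 3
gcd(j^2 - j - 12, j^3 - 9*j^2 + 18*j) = 1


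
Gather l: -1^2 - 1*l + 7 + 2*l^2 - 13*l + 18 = 2*l^2 - 14*l + 24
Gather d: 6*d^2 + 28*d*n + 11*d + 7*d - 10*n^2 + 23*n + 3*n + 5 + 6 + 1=6*d^2 + d*(28*n + 18) - 10*n^2 + 26*n + 12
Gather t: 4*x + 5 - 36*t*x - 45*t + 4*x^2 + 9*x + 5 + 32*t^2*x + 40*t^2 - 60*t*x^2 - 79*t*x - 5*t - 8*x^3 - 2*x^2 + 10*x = t^2*(32*x + 40) + t*(-60*x^2 - 115*x - 50) - 8*x^3 + 2*x^2 + 23*x + 10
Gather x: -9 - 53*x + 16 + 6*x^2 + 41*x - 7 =6*x^2 - 12*x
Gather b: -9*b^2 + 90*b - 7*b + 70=-9*b^2 + 83*b + 70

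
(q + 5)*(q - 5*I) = q^2 + 5*q - 5*I*q - 25*I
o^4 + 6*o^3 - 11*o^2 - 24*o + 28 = (o - 2)*(o - 1)*(o + 2)*(o + 7)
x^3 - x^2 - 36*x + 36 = (x - 6)*(x - 1)*(x + 6)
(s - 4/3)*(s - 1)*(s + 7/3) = s^3 - 37*s/9 + 28/9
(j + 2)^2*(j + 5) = j^3 + 9*j^2 + 24*j + 20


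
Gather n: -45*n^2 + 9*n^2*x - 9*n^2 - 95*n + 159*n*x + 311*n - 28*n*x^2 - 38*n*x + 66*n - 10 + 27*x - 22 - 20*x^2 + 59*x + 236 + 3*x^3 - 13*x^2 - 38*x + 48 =n^2*(9*x - 54) + n*(-28*x^2 + 121*x + 282) + 3*x^3 - 33*x^2 + 48*x + 252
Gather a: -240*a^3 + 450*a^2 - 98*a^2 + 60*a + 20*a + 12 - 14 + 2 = -240*a^3 + 352*a^2 + 80*a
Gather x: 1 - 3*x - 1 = -3*x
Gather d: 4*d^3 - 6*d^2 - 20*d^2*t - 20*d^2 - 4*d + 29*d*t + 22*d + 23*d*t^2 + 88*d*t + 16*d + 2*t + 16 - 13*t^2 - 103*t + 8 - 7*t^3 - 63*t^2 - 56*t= 4*d^3 + d^2*(-20*t - 26) + d*(23*t^2 + 117*t + 34) - 7*t^3 - 76*t^2 - 157*t + 24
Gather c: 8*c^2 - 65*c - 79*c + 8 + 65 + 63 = 8*c^2 - 144*c + 136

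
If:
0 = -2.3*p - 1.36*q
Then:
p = -0.591304347826087*q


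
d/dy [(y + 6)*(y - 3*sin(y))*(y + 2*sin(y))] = (y + 6)*(y - 3*sin(y))*(2*cos(y) + 1) - (y + 6)*(y + 2*sin(y))*(3*cos(y) - 1) + (y - 3*sin(y))*(y + 2*sin(y))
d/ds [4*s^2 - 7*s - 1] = 8*s - 7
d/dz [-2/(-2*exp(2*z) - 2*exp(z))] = (-2*exp(z) - 1)*exp(-z)/(exp(z) + 1)^2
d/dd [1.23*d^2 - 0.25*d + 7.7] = 2.46*d - 0.25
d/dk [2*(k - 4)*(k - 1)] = 4*k - 10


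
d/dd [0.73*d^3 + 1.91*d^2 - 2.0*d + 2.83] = 2.19*d^2 + 3.82*d - 2.0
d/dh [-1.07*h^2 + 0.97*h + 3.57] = 0.97 - 2.14*h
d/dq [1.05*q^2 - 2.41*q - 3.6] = 2.1*q - 2.41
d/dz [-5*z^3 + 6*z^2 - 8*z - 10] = -15*z^2 + 12*z - 8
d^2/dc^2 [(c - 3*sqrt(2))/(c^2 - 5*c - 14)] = 2*(-(c - 3*sqrt(2))*(2*c - 5)^2 + (-3*c + 3*sqrt(2) + 5)*(-c^2 + 5*c + 14))/(-c^2 + 5*c + 14)^3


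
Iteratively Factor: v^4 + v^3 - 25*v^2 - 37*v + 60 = (v + 4)*(v^3 - 3*v^2 - 13*v + 15) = (v + 3)*(v + 4)*(v^2 - 6*v + 5) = (v - 5)*(v + 3)*(v + 4)*(v - 1)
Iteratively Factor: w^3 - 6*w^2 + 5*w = (w - 1)*(w^2 - 5*w) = w*(w - 1)*(w - 5)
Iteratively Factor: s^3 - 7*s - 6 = (s + 1)*(s^2 - s - 6) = (s - 3)*(s + 1)*(s + 2)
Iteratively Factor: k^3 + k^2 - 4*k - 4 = (k - 2)*(k^2 + 3*k + 2) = (k - 2)*(k + 1)*(k + 2)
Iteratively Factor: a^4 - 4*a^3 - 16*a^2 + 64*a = (a + 4)*(a^3 - 8*a^2 + 16*a) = (a - 4)*(a + 4)*(a^2 - 4*a) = a*(a - 4)*(a + 4)*(a - 4)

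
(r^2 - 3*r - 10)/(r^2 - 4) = (r - 5)/(r - 2)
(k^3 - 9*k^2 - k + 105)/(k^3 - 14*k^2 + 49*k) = (k^2 - 2*k - 15)/(k*(k - 7))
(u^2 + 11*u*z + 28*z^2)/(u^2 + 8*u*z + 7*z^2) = (u + 4*z)/(u + z)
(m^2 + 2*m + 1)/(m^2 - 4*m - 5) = (m + 1)/(m - 5)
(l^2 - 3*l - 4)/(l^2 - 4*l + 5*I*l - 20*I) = (l + 1)/(l + 5*I)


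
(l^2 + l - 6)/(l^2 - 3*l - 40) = (-l^2 - l + 6)/(-l^2 + 3*l + 40)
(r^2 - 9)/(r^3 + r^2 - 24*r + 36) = (r + 3)/(r^2 + 4*r - 12)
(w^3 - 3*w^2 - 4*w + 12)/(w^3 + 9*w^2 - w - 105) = (w^2 - 4)/(w^2 + 12*w + 35)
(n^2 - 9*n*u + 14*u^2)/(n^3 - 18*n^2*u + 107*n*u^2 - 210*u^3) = (n - 2*u)/(n^2 - 11*n*u + 30*u^2)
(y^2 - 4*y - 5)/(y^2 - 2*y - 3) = (y - 5)/(y - 3)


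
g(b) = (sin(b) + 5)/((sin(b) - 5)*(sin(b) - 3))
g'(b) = cos(b)/((sin(b) - 5)*(sin(b) - 3)) - (sin(b) + 5)*cos(b)/((sin(b) - 5)*(sin(b) - 3)^2) - (sin(b) + 5)*cos(b)/((sin(b) - 5)^2*(sin(b) - 3)) = (-10*sin(b) + cos(b)^2 + 54)*cos(b)/((sin(b) - 5)^2*(sin(b) - 3)^2)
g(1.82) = 0.73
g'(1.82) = -0.16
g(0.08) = 0.35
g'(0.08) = 0.26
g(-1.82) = 0.17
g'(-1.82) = -0.03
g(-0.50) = 0.24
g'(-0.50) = 0.14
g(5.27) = 0.18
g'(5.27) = 0.07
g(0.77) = 0.57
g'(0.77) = 0.35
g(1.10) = 0.68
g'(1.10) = 0.27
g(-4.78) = 0.75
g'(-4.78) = 0.05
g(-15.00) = 0.21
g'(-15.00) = -0.11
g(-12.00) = 0.50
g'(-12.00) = 0.34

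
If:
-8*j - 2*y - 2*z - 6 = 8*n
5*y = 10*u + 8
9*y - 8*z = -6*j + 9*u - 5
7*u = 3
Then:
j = 4*z/3 - 407/105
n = 211/84 - 19*z/12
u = 3/7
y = 86/35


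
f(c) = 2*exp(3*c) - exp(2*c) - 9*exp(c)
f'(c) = 6*exp(3*c) - 2*exp(2*c) - 9*exp(c)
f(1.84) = 402.95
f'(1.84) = 1361.85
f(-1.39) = -2.27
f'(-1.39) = -2.27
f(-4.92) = -0.07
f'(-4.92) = -0.07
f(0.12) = -8.55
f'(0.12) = -4.09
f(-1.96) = -1.28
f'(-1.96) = -1.29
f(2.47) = 3058.68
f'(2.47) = 9528.62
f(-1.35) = -2.37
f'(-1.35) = -2.36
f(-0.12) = -7.37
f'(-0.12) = -5.37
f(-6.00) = -0.02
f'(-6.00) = -0.02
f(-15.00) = 0.00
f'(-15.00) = 0.00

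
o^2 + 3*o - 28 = (o - 4)*(o + 7)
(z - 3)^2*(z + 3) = z^3 - 3*z^2 - 9*z + 27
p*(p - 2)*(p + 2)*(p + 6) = p^4 + 6*p^3 - 4*p^2 - 24*p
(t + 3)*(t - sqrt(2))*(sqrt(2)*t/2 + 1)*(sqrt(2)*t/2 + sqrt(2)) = t^4/2 + 5*t^3/2 + 2*t^2 - 5*t - 6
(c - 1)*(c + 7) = c^2 + 6*c - 7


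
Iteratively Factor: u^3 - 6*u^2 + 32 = (u + 2)*(u^2 - 8*u + 16) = (u - 4)*(u + 2)*(u - 4)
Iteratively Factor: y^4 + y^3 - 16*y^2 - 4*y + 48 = (y + 4)*(y^3 - 3*y^2 - 4*y + 12) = (y + 2)*(y + 4)*(y^2 - 5*y + 6) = (y - 2)*(y + 2)*(y + 4)*(y - 3)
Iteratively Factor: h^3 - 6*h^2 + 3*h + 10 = (h + 1)*(h^2 - 7*h + 10) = (h - 5)*(h + 1)*(h - 2)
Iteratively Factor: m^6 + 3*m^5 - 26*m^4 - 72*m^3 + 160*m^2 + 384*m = (m - 4)*(m^5 + 7*m^4 + 2*m^3 - 64*m^2 - 96*m) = m*(m - 4)*(m^4 + 7*m^3 + 2*m^2 - 64*m - 96) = m*(m - 4)*(m + 4)*(m^3 + 3*m^2 - 10*m - 24) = m*(m - 4)*(m + 4)^2*(m^2 - m - 6) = m*(m - 4)*(m + 2)*(m + 4)^2*(m - 3)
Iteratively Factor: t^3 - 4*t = (t + 2)*(t^2 - 2*t) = (t - 2)*(t + 2)*(t)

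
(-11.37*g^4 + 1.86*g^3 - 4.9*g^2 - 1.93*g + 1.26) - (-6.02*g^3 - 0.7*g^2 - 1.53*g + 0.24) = -11.37*g^4 + 7.88*g^3 - 4.2*g^2 - 0.4*g + 1.02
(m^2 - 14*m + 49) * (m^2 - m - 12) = m^4 - 15*m^3 + 51*m^2 + 119*m - 588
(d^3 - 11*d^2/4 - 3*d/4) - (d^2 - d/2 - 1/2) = d^3 - 15*d^2/4 - d/4 + 1/2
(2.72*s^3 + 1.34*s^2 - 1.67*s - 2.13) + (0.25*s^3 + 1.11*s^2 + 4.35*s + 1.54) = 2.97*s^3 + 2.45*s^2 + 2.68*s - 0.59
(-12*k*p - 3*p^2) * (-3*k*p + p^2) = 36*k^2*p^2 - 3*k*p^3 - 3*p^4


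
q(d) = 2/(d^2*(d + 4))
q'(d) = -2/(d^2*(d + 4)^2) - 4/(d^3*(d + 4))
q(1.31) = 0.22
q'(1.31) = -0.38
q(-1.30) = 0.44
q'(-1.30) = 0.51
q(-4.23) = -0.49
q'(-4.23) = -2.34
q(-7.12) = -0.01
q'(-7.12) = -0.01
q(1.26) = 0.24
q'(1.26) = -0.43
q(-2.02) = 0.25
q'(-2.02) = 0.12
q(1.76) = 0.11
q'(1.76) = -0.15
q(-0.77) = 1.04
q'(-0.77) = 2.39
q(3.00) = 0.03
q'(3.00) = -0.03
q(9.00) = 0.00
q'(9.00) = 0.00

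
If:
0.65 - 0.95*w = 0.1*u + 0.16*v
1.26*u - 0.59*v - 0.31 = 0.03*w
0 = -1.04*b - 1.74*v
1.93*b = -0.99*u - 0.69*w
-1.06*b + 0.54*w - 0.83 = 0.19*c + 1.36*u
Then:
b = -0.41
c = -3.06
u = 0.37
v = 0.24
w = 0.60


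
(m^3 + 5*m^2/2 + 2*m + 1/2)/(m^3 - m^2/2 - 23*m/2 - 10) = (2*m^2 + 3*m + 1)/(2*m^2 - 3*m - 20)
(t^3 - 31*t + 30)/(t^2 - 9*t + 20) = (t^2 + 5*t - 6)/(t - 4)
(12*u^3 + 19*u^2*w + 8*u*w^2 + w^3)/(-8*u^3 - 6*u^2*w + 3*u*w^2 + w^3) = (-3*u - w)/(2*u - w)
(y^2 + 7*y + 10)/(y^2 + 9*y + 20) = (y + 2)/(y + 4)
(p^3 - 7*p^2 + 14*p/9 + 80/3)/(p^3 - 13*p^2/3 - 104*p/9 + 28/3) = (9*p^2 - 9*p - 40)/(9*p^2 + 15*p - 14)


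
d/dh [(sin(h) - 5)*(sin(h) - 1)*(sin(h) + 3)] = (3*sin(h)^2 - 6*sin(h) - 13)*cos(h)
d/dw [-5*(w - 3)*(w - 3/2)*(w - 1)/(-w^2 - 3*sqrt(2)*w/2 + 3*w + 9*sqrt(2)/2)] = 5*(4*w^2 + 12*sqrt(2)*w - 15*sqrt(2) - 6)/(2*(2*w^2 + 6*sqrt(2)*w + 9))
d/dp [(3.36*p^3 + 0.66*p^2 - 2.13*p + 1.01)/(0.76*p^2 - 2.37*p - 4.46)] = (2.5536*p^4 - 15.9264*p^3 - 44.9022*p^2 - 7.4224*p + 11.8935)/(0.5776*p^4 - 3.6024*p^3 - 1.1623*p^2 + 21.1404*p + 19.8916)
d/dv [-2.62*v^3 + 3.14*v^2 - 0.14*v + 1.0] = -7.86*v^2 + 6.28*v - 0.14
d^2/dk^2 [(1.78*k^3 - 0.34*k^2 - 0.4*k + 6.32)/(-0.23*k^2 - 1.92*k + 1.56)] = (1.11022302462516e-16*k^5 - 14.65888*k^3 + 30.71472*k^2 - 41.8752*k - 47.08032)/(0.012167*k^6 + 0.304704*k^5 + 2.296044*k^4 + 2.944512*k^3 - 15.573168*k^2 + 14.017536*k - 3.796416)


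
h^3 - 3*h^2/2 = h^2*(h - 3/2)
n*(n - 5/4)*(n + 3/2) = n^3 + n^2/4 - 15*n/8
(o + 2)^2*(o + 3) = o^3 + 7*o^2 + 16*o + 12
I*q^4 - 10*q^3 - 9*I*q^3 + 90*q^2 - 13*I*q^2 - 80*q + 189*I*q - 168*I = (q - 8)*(q + 3*I)*(q + 7*I)*(I*q - I)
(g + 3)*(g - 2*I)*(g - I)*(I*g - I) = I*g^4 + 3*g^3 + 2*I*g^3 + 6*g^2 - 5*I*g^2 - 9*g - 4*I*g + 6*I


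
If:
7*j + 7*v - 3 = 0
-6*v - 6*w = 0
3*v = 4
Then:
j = -19/21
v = 4/3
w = -4/3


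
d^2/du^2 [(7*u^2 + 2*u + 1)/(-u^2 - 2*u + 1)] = 8*(3*u^3 - 6*u^2 - 3*u - 4)/(u^6 + 6*u^5 + 9*u^4 - 4*u^3 - 9*u^2 + 6*u - 1)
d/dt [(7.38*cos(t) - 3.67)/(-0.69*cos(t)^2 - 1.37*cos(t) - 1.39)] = (-5.0922*cos(t)^2 + 5.0646*cos(t) + 15.2861)*sin(t)/(0.4761*cos(t)^4 + 1.8906*cos(t)^3 + 3.7951*cos(t)^2 + 3.8086*cos(t) + 1.9321)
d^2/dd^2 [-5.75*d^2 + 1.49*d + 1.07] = -11.5000000000000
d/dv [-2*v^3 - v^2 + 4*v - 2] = -6*v^2 - 2*v + 4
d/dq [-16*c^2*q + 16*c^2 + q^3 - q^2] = -16*c^2 + 3*q^2 - 2*q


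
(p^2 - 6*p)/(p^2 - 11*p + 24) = p*(p - 6)/(p^2 - 11*p + 24)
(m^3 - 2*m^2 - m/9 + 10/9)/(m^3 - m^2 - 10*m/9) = (m - 1)/m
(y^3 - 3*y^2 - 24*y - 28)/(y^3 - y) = (y^3 - 3*y^2 - 24*y - 28)/(y^3 - y)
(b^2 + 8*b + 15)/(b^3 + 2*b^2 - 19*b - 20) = (b + 3)/(b^2 - 3*b - 4)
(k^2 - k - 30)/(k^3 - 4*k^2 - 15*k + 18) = (k + 5)/(k^2 + 2*k - 3)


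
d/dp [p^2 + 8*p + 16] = 2*p + 8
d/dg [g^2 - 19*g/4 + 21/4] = 2*g - 19/4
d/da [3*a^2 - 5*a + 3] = 6*a - 5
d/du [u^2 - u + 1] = 2*u - 1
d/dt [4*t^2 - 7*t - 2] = 8*t - 7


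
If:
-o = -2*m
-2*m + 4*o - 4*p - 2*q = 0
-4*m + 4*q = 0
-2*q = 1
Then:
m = -1/2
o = -1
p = -1/2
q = -1/2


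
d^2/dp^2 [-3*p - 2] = 0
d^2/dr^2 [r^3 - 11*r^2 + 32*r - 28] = 6*r - 22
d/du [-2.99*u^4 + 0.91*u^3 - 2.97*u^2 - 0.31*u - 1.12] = -11.96*u^3 + 2.73*u^2 - 5.94*u - 0.31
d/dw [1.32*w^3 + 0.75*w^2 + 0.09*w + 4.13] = 3.96*w^2 + 1.5*w + 0.09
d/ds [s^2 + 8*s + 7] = 2*s + 8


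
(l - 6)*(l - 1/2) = l^2 - 13*l/2 + 3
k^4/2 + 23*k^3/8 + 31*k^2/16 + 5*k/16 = k*(k/2 + 1/4)*(k + 1/4)*(k + 5)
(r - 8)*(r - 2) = r^2 - 10*r + 16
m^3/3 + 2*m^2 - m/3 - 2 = (m/3 + 1/3)*(m - 1)*(m + 6)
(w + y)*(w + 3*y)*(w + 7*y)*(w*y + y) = w^4*y + 11*w^3*y^2 + w^3*y + 31*w^2*y^3 + 11*w^2*y^2 + 21*w*y^4 + 31*w*y^3 + 21*y^4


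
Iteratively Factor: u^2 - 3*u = (u - 3)*(u)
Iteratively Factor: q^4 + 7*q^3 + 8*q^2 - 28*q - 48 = (q - 2)*(q^3 + 9*q^2 + 26*q + 24) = (q - 2)*(q + 4)*(q^2 + 5*q + 6) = (q - 2)*(q + 2)*(q + 4)*(q + 3)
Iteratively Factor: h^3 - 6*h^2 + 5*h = (h)*(h^2 - 6*h + 5) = h*(h - 1)*(h - 5)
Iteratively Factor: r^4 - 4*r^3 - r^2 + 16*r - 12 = (r - 3)*(r^3 - r^2 - 4*r + 4) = (r - 3)*(r + 2)*(r^2 - 3*r + 2) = (r - 3)*(r - 2)*(r + 2)*(r - 1)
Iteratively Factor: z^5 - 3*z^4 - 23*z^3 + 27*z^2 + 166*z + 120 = (z + 1)*(z^4 - 4*z^3 - 19*z^2 + 46*z + 120) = (z - 5)*(z + 1)*(z^3 + z^2 - 14*z - 24) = (z - 5)*(z + 1)*(z + 3)*(z^2 - 2*z - 8) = (z - 5)*(z + 1)*(z + 2)*(z + 3)*(z - 4)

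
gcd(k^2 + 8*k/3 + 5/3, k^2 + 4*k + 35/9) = k + 5/3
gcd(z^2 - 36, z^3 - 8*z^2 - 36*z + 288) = z^2 - 36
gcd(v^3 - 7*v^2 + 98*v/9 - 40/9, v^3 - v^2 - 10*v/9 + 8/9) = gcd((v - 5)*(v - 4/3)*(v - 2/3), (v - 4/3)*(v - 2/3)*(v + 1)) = v^2 - 2*v + 8/9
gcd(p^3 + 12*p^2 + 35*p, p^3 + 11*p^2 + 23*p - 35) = p^2 + 12*p + 35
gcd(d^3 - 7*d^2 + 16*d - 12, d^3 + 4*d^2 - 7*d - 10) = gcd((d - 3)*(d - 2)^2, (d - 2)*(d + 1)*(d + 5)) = d - 2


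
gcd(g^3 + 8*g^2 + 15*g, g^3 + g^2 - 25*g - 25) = g + 5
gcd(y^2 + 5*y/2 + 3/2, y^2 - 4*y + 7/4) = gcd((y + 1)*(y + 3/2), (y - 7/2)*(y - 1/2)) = 1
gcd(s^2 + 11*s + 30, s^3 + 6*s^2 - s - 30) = s + 5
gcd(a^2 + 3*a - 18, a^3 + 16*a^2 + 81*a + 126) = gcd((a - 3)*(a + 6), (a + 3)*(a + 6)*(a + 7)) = a + 6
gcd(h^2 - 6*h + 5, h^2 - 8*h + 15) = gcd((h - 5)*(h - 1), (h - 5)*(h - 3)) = h - 5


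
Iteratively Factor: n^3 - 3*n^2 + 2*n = (n - 1)*(n^2 - 2*n) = (n - 2)*(n - 1)*(n)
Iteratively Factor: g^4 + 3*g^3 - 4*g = (g)*(g^3 + 3*g^2 - 4) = g*(g + 2)*(g^2 + g - 2) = g*(g - 1)*(g + 2)*(g + 2)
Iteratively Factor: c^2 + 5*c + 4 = (c + 4)*(c + 1)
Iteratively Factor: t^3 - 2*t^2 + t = (t - 1)*(t^2 - t) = t*(t - 1)*(t - 1)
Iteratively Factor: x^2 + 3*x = (x + 3)*(x)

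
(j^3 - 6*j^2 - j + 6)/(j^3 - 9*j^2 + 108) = (j^2 - 1)/(j^2 - 3*j - 18)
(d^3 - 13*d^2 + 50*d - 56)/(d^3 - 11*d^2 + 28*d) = (d - 2)/d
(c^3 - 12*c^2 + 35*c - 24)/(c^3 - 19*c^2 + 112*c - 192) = (c - 1)/(c - 8)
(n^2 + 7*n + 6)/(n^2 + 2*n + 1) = (n + 6)/(n + 1)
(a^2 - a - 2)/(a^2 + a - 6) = (a + 1)/(a + 3)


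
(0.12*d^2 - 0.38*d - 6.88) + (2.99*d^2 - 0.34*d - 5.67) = 3.11*d^2 - 0.72*d - 12.55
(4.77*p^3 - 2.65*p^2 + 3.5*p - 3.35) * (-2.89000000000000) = -13.7853*p^3 + 7.6585*p^2 - 10.115*p + 9.6815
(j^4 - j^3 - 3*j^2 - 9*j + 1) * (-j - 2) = -j^5 - j^4 + 5*j^3 + 15*j^2 + 17*j - 2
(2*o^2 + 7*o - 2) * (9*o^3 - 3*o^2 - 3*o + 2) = 18*o^5 + 57*o^4 - 45*o^3 - 11*o^2 + 20*o - 4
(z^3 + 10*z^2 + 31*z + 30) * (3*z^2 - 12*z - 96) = 3*z^5 + 18*z^4 - 123*z^3 - 1242*z^2 - 3336*z - 2880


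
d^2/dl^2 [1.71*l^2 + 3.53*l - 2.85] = 3.42000000000000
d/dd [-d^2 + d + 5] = 1 - 2*d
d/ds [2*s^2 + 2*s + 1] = 4*s + 2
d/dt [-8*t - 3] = -8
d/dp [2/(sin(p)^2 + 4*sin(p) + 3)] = -4*(sin(p) + 2)*cos(p)/(sin(p)^2 + 4*sin(p) + 3)^2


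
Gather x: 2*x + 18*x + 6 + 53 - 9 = 20*x + 50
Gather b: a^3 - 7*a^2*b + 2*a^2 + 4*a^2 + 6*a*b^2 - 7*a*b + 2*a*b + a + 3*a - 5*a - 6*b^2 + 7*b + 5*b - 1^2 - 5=a^3 + 6*a^2 - a + b^2*(6*a - 6) + b*(-7*a^2 - 5*a + 12) - 6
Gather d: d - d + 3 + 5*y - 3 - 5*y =0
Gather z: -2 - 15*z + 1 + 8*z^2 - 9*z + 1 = 8*z^2 - 24*z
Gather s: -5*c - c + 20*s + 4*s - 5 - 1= -6*c + 24*s - 6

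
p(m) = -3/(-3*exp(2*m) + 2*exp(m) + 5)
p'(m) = -3*(6*exp(2*m) - 2*exp(m))/(-3*exp(2*m) + 2*exp(m) + 5)^2 = (6 - 18*exp(m))*exp(m)/(-3*exp(2*m) + 2*exp(m) + 5)^2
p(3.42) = 0.00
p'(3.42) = -0.00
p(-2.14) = -0.58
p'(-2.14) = 0.02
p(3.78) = 0.00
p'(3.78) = -0.00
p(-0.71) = -0.57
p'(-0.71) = -0.05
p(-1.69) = -0.57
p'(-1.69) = 0.02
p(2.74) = 0.00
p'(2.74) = -0.01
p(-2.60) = -0.58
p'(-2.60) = 0.01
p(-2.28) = -0.58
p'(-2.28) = 0.02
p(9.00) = 0.00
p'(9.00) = 0.00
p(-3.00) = -0.59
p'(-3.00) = 0.01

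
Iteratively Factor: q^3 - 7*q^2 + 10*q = (q - 5)*(q^2 - 2*q) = q*(q - 5)*(q - 2)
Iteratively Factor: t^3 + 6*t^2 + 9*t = (t + 3)*(t^2 + 3*t) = (t + 3)^2*(t)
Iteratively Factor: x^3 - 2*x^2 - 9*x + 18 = (x - 2)*(x^2 - 9) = (x - 2)*(x + 3)*(x - 3)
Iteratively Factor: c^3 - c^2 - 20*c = (c - 5)*(c^2 + 4*c) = (c - 5)*(c + 4)*(c)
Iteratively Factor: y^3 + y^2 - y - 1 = (y - 1)*(y^2 + 2*y + 1) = (y - 1)*(y + 1)*(y + 1)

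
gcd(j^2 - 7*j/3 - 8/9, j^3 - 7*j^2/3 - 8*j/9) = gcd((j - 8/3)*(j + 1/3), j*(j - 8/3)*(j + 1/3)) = j^2 - 7*j/3 - 8/9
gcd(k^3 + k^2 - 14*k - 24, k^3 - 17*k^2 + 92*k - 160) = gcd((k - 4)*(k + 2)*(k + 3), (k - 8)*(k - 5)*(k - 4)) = k - 4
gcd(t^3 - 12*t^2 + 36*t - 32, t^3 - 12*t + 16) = t^2 - 4*t + 4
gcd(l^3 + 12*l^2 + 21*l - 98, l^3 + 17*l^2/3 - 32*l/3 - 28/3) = l^2 + 5*l - 14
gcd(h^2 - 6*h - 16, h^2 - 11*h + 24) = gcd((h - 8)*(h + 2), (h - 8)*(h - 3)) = h - 8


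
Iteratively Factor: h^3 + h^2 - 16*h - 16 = (h + 1)*(h^2 - 16) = (h + 1)*(h + 4)*(h - 4)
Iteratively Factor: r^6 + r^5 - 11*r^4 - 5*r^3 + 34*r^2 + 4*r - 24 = (r - 2)*(r^5 + 3*r^4 - 5*r^3 - 15*r^2 + 4*r + 12) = (r - 2)*(r + 3)*(r^4 - 5*r^2 + 4) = (r - 2)*(r + 2)*(r + 3)*(r^3 - 2*r^2 - r + 2) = (r - 2)*(r + 1)*(r + 2)*(r + 3)*(r^2 - 3*r + 2) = (r - 2)^2*(r + 1)*(r + 2)*(r + 3)*(r - 1)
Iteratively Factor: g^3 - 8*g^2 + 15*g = (g - 5)*(g^2 - 3*g) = (g - 5)*(g - 3)*(g)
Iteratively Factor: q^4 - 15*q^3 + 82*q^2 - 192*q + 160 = (q - 5)*(q^3 - 10*q^2 + 32*q - 32) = (q - 5)*(q - 2)*(q^2 - 8*q + 16) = (q - 5)*(q - 4)*(q - 2)*(q - 4)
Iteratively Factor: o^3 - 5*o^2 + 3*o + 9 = (o - 3)*(o^2 - 2*o - 3) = (o - 3)*(o + 1)*(o - 3)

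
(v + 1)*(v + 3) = v^2 + 4*v + 3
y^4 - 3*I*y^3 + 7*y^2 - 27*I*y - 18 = (y - 3*I)*(y - 2*I)*(y - I)*(y + 3*I)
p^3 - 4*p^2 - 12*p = p*(p - 6)*(p + 2)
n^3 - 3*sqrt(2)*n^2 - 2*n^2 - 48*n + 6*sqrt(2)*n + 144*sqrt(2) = (n - 8)*(n + 6)*(n - 3*sqrt(2))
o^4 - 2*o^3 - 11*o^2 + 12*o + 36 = (o - 3)^2*(o + 2)^2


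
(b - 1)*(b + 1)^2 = b^3 + b^2 - b - 1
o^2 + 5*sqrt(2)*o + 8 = (o + sqrt(2))*(o + 4*sqrt(2))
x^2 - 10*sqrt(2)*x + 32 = (x - 8*sqrt(2))*(x - 2*sqrt(2))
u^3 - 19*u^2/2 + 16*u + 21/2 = (u - 7)*(u - 3)*(u + 1/2)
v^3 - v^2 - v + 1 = (v - 1)^2*(v + 1)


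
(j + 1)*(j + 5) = j^2 + 6*j + 5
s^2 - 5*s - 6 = (s - 6)*(s + 1)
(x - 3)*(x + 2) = x^2 - x - 6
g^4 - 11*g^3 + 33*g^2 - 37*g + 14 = (g - 7)*(g - 2)*(g - 1)^2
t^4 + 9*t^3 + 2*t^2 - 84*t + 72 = (t - 2)*(t - 1)*(t + 6)^2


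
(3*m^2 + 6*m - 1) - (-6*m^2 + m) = 9*m^2 + 5*m - 1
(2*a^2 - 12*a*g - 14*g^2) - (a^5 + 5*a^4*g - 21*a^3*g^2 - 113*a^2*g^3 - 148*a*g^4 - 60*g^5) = -a^5 - 5*a^4*g + 21*a^3*g^2 + 113*a^2*g^3 + 2*a^2 + 148*a*g^4 - 12*a*g + 60*g^5 - 14*g^2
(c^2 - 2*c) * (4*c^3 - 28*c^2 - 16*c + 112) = 4*c^5 - 36*c^4 + 40*c^3 + 144*c^2 - 224*c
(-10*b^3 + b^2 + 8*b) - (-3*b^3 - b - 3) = -7*b^3 + b^2 + 9*b + 3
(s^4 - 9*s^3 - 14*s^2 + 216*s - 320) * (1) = s^4 - 9*s^3 - 14*s^2 + 216*s - 320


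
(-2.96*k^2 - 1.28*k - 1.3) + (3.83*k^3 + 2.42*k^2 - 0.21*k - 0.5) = 3.83*k^3 - 0.54*k^2 - 1.49*k - 1.8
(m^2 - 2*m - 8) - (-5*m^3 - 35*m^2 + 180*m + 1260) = 5*m^3 + 36*m^2 - 182*m - 1268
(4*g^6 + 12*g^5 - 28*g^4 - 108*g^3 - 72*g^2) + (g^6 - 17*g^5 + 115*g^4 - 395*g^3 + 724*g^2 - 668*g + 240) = 5*g^6 - 5*g^5 + 87*g^4 - 503*g^3 + 652*g^2 - 668*g + 240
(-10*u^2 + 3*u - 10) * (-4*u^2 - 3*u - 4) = 40*u^4 + 18*u^3 + 71*u^2 + 18*u + 40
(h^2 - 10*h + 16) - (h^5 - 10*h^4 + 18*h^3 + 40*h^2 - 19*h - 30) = -h^5 + 10*h^4 - 18*h^3 - 39*h^2 + 9*h + 46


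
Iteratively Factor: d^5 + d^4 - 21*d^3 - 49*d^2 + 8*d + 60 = (d + 2)*(d^4 - d^3 - 19*d^2 - 11*d + 30) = (d - 1)*(d + 2)*(d^3 - 19*d - 30) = (d - 5)*(d - 1)*(d + 2)*(d^2 + 5*d + 6) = (d - 5)*(d - 1)*(d + 2)*(d + 3)*(d + 2)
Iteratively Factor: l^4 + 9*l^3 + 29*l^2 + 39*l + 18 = (l + 1)*(l^3 + 8*l^2 + 21*l + 18) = (l + 1)*(l + 3)*(l^2 + 5*l + 6) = (l + 1)*(l + 2)*(l + 3)*(l + 3)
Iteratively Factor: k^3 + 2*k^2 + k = (k)*(k^2 + 2*k + 1) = k*(k + 1)*(k + 1)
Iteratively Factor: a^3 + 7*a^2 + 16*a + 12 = (a + 3)*(a^2 + 4*a + 4) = (a + 2)*(a + 3)*(a + 2)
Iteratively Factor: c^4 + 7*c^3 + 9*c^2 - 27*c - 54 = (c + 3)*(c^3 + 4*c^2 - 3*c - 18) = (c + 3)^2*(c^2 + c - 6) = (c + 3)^3*(c - 2)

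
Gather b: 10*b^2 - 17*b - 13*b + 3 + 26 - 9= 10*b^2 - 30*b + 20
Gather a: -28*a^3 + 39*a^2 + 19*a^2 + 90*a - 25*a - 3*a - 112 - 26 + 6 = -28*a^3 + 58*a^2 + 62*a - 132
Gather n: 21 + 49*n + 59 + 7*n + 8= 56*n + 88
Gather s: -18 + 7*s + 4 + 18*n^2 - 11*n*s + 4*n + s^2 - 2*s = 18*n^2 + 4*n + s^2 + s*(5 - 11*n) - 14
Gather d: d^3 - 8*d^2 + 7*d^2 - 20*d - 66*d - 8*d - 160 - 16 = d^3 - d^2 - 94*d - 176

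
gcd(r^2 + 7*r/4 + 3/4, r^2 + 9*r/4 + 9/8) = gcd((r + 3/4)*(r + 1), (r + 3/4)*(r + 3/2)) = r + 3/4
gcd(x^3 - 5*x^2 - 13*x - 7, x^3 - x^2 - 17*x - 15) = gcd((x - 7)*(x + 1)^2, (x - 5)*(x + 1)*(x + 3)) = x + 1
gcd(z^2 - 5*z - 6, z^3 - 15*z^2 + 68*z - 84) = z - 6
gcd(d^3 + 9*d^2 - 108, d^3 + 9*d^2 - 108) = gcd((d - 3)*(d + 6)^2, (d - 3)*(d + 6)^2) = d^3 + 9*d^2 - 108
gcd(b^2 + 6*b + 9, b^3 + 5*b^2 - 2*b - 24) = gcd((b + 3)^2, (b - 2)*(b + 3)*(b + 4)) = b + 3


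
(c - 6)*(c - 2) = c^2 - 8*c + 12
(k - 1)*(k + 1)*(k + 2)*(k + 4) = k^4 + 6*k^3 + 7*k^2 - 6*k - 8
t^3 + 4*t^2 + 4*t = t*(t + 2)^2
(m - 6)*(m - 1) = m^2 - 7*m + 6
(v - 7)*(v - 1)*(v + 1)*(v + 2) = v^4 - 5*v^3 - 15*v^2 + 5*v + 14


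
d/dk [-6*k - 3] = -6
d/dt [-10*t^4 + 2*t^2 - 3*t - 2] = -40*t^3 + 4*t - 3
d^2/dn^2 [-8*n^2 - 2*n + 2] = -16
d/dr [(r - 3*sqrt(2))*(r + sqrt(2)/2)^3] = (r - 17*sqrt(2)/8)*(2*r + sqrt(2))^2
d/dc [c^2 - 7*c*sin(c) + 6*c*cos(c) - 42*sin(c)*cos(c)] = -6*c*sin(c) - 7*c*cos(c) + 2*c - 7*sin(c) + 6*cos(c) - 42*cos(2*c)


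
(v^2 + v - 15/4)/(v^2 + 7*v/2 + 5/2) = (v - 3/2)/(v + 1)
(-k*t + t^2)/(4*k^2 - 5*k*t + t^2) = t/(-4*k + t)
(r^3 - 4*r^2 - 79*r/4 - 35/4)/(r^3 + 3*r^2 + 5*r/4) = (r - 7)/r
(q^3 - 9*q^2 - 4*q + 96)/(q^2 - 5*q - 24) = q - 4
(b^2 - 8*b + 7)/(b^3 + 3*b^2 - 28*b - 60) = (b^2 - 8*b + 7)/(b^3 + 3*b^2 - 28*b - 60)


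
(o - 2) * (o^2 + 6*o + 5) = o^3 + 4*o^2 - 7*o - 10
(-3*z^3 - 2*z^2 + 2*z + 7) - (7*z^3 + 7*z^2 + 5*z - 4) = -10*z^3 - 9*z^2 - 3*z + 11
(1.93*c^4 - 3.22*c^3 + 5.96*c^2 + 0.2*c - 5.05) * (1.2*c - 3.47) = 2.316*c^5 - 10.5611*c^4 + 18.3254*c^3 - 20.4412*c^2 - 6.754*c + 17.5235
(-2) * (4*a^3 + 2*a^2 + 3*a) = -8*a^3 - 4*a^2 - 6*a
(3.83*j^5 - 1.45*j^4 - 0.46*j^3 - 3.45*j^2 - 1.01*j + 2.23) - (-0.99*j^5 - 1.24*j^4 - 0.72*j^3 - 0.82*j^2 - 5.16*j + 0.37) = 4.82*j^5 - 0.21*j^4 + 0.26*j^3 - 2.63*j^2 + 4.15*j + 1.86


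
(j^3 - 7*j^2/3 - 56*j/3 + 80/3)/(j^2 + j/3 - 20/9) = 3*(j^2 - j - 20)/(3*j + 5)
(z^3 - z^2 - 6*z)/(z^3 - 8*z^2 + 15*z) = (z + 2)/(z - 5)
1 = 1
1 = 1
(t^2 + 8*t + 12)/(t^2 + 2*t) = (t + 6)/t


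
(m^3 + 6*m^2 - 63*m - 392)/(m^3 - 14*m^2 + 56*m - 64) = (m^2 + 14*m + 49)/(m^2 - 6*m + 8)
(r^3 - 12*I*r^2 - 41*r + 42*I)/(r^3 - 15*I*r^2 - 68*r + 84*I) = (r - 3*I)/(r - 6*I)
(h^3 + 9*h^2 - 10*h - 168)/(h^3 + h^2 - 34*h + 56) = (h + 6)/(h - 2)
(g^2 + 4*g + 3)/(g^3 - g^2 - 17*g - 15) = 1/(g - 5)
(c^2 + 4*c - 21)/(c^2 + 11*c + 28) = (c - 3)/(c + 4)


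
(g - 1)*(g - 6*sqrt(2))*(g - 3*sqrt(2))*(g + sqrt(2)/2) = g^4 - 17*sqrt(2)*g^3/2 - g^3 + 17*sqrt(2)*g^2/2 + 27*g^2 - 27*g + 18*sqrt(2)*g - 18*sqrt(2)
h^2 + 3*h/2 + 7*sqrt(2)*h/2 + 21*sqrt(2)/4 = (h + 3/2)*(h + 7*sqrt(2)/2)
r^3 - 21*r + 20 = (r - 4)*(r - 1)*(r + 5)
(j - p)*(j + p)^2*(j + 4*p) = j^4 + 5*j^3*p + 3*j^2*p^2 - 5*j*p^3 - 4*p^4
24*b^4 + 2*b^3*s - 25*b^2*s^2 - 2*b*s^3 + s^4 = (-6*b + s)*(-b + s)*(b + s)*(4*b + s)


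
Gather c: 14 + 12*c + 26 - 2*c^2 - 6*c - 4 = -2*c^2 + 6*c + 36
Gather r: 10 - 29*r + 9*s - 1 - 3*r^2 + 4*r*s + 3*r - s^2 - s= -3*r^2 + r*(4*s - 26) - s^2 + 8*s + 9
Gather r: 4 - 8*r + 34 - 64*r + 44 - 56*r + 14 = 96 - 128*r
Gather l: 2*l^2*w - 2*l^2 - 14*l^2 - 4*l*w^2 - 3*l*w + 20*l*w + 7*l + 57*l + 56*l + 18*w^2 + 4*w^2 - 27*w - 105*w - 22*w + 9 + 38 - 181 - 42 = l^2*(2*w - 16) + l*(-4*w^2 + 17*w + 120) + 22*w^2 - 154*w - 176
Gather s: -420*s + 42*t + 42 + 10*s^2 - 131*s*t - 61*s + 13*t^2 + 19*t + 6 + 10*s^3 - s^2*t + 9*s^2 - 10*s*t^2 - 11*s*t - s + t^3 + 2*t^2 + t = 10*s^3 + s^2*(19 - t) + s*(-10*t^2 - 142*t - 482) + t^3 + 15*t^2 + 62*t + 48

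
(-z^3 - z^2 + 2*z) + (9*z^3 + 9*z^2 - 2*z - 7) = 8*z^3 + 8*z^2 - 7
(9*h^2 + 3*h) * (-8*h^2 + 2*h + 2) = -72*h^4 - 6*h^3 + 24*h^2 + 6*h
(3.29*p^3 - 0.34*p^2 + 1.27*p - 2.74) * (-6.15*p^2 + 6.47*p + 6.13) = -20.2335*p^5 + 23.3773*p^4 + 10.1574*p^3 + 22.9837*p^2 - 9.9427*p - 16.7962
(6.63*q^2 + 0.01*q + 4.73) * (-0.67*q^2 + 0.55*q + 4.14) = -4.4421*q^4 + 3.6398*q^3 + 24.2846*q^2 + 2.6429*q + 19.5822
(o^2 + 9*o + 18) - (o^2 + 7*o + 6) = 2*o + 12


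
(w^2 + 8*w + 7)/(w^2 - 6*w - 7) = (w + 7)/(w - 7)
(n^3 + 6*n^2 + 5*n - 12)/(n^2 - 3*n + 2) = (n^2 + 7*n + 12)/(n - 2)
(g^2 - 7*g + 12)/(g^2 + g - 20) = (g - 3)/(g + 5)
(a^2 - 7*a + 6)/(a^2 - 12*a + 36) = (a - 1)/(a - 6)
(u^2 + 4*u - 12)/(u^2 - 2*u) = (u + 6)/u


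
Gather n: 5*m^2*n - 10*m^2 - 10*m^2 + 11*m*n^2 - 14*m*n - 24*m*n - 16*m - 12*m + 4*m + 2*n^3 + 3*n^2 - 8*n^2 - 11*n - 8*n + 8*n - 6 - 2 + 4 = -20*m^2 - 24*m + 2*n^3 + n^2*(11*m - 5) + n*(5*m^2 - 38*m - 11) - 4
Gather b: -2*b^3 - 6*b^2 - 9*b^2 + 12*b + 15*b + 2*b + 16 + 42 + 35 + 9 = -2*b^3 - 15*b^2 + 29*b + 102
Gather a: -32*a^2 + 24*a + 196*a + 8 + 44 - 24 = -32*a^2 + 220*a + 28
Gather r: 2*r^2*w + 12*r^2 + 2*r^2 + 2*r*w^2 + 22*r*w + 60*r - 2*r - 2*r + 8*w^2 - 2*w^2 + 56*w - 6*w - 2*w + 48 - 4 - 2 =r^2*(2*w + 14) + r*(2*w^2 + 22*w + 56) + 6*w^2 + 48*w + 42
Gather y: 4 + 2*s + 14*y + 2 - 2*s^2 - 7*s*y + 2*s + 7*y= -2*s^2 + 4*s + y*(21 - 7*s) + 6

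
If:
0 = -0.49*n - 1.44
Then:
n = -2.94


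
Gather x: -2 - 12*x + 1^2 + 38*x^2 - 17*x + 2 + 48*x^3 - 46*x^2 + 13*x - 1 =48*x^3 - 8*x^2 - 16*x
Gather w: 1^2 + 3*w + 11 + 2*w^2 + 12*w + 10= 2*w^2 + 15*w + 22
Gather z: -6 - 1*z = -z - 6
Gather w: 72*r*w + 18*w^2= 72*r*w + 18*w^2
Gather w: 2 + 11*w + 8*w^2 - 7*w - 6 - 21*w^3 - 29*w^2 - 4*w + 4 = -21*w^3 - 21*w^2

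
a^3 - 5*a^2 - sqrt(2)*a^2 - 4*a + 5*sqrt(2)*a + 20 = (a - 5)*(a - 2*sqrt(2))*(a + sqrt(2))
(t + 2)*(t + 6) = t^2 + 8*t + 12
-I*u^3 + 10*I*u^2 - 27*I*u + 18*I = (u - 6)*(u - 3)*(-I*u + I)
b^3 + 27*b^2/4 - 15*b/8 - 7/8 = (b - 1/2)*(b + 1/4)*(b + 7)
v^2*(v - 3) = v^3 - 3*v^2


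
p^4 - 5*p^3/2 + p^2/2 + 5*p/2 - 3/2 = (p - 3/2)*(p - 1)^2*(p + 1)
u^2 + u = u*(u + 1)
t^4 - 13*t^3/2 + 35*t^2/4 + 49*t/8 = t*(t - 7/2)^2*(t + 1/2)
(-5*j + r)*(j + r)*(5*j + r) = -25*j^3 - 25*j^2*r + j*r^2 + r^3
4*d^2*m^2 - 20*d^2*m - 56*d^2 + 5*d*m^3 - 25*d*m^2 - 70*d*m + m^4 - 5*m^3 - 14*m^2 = (d + m)*(4*d + m)*(m - 7)*(m + 2)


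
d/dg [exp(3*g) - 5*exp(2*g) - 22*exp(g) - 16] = (3*exp(2*g) - 10*exp(g) - 22)*exp(g)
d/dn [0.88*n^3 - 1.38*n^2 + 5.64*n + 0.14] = 2.64*n^2 - 2.76*n + 5.64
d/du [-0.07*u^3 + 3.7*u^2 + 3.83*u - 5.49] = -0.21*u^2 + 7.4*u + 3.83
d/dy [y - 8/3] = 1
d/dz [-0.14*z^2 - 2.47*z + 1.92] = -0.28*z - 2.47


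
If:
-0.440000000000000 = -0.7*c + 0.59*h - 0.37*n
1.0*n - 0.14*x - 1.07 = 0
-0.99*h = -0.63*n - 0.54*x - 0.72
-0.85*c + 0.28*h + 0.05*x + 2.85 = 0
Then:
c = 7.38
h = 9.85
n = 2.93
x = 13.30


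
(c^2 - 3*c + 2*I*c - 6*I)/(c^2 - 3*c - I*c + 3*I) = (c + 2*I)/(c - I)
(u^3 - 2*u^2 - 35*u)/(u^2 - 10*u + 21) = u*(u + 5)/(u - 3)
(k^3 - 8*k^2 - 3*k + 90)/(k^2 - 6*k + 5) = (k^2 - 3*k - 18)/(k - 1)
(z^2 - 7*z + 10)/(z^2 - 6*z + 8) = (z - 5)/(z - 4)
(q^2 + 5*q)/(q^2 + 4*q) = (q + 5)/(q + 4)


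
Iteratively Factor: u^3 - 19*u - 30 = (u + 3)*(u^2 - 3*u - 10) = (u + 2)*(u + 3)*(u - 5)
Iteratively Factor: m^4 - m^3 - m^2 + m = (m - 1)*(m^3 - m) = (m - 1)^2*(m^2 + m) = (m - 1)^2*(m + 1)*(m)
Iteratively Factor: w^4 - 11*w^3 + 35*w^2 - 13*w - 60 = (w + 1)*(w^3 - 12*w^2 + 47*w - 60) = (w - 5)*(w + 1)*(w^2 - 7*w + 12) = (w - 5)*(w - 4)*(w + 1)*(w - 3)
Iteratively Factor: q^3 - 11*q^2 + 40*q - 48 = (q - 4)*(q^2 - 7*q + 12) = (q - 4)*(q - 3)*(q - 4)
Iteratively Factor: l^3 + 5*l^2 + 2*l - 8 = (l + 2)*(l^2 + 3*l - 4) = (l - 1)*(l + 2)*(l + 4)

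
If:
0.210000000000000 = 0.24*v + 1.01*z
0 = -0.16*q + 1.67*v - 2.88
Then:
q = -43.9244791666667*z - 8.8671875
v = 0.875 - 4.20833333333333*z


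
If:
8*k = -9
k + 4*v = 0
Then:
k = -9/8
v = 9/32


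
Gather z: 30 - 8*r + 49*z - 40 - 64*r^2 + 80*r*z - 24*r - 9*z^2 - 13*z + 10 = -64*r^2 - 32*r - 9*z^2 + z*(80*r + 36)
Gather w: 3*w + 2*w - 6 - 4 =5*w - 10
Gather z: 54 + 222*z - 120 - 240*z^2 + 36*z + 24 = -240*z^2 + 258*z - 42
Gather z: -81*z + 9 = 9 - 81*z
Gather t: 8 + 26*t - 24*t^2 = -24*t^2 + 26*t + 8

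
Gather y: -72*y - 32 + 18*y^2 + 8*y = 18*y^2 - 64*y - 32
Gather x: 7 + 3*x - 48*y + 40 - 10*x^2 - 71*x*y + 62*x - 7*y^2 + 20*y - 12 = -10*x^2 + x*(65 - 71*y) - 7*y^2 - 28*y + 35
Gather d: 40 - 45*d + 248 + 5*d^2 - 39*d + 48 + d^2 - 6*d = 6*d^2 - 90*d + 336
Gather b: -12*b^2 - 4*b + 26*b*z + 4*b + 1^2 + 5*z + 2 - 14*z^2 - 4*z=-12*b^2 + 26*b*z - 14*z^2 + z + 3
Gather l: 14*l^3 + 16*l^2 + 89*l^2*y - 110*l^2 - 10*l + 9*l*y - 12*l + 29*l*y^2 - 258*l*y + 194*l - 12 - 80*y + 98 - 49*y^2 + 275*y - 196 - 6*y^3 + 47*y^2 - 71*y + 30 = 14*l^3 + l^2*(89*y - 94) + l*(29*y^2 - 249*y + 172) - 6*y^3 - 2*y^2 + 124*y - 80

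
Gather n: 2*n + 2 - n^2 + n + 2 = -n^2 + 3*n + 4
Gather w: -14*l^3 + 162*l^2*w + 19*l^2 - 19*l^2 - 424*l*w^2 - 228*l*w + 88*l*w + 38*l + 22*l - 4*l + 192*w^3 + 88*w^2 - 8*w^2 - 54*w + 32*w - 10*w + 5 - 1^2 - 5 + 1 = -14*l^3 + 56*l + 192*w^3 + w^2*(80 - 424*l) + w*(162*l^2 - 140*l - 32)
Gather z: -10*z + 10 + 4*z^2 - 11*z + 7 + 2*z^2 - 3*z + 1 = 6*z^2 - 24*z + 18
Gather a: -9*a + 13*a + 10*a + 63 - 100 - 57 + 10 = 14*a - 84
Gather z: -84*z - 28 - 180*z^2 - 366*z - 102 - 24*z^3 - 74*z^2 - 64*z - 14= -24*z^3 - 254*z^2 - 514*z - 144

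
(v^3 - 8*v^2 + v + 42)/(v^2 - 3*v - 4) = (-v^3 + 8*v^2 - v - 42)/(-v^2 + 3*v + 4)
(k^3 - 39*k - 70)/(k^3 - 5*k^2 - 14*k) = (k + 5)/k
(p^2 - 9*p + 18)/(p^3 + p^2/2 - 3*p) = 2*(p^2 - 9*p + 18)/(p*(2*p^2 + p - 6))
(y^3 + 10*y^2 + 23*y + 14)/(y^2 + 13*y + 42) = (y^2 + 3*y + 2)/(y + 6)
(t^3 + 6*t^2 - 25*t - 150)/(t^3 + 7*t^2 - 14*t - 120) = (t - 5)/(t - 4)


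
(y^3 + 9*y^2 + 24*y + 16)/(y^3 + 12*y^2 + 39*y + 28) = (y + 4)/(y + 7)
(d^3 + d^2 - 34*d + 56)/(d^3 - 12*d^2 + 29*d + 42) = (d^3 + d^2 - 34*d + 56)/(d^3 - 12*d^2 + 29*d + 42)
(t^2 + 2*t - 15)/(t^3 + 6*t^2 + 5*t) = (t - 3)/(t*(t + 1))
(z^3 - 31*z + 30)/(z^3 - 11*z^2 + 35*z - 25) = (z + 6)/(z - 5)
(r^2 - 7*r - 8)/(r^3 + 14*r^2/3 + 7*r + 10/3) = 3*(r - 8)/(3*r^2 + 11*r + 10)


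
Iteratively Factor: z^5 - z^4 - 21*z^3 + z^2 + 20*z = (z - 1)*(z^4 - 21*z^2 - 20*z) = (z - 1)*(z + 4)*(z^3 - 4*z^2 - 5*z) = (z - 1)*(z + 1)*(z + 4)*(z^2 - 5*z) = z*(z - 1)*(z + 1)*(z + 4)*(z - 5)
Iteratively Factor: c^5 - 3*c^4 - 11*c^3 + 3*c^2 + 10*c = (c)*(c^4 - 3*c^3 - 11*c^2 + 3*c + 10) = c*(c + 2)*(c^3 - 5*c^2 - c + 5) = c*(c - 1)*(c + 2)*(c^2 - 4*c - 5) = c*(c - 1)*(c + 1)*(c + 2)*(c - 5)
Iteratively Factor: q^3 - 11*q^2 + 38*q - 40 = (q - 5)*(q^2 - 6*q + 8) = (q - 5)*(q - 2)*(q - 4)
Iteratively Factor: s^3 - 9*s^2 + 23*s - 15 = (s - 3)*(s^2 - 6*s + 5) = (s - 5)*(s - 3)*(s - 1)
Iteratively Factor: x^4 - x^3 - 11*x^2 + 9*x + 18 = (x - 2)*(x^3 + x^2 - 9*x - 9) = (x - 3)*(x - 2)*(x^2 + 4*x + 3) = (x - 3)*(x - 2)*(x + 3)*(x + 1)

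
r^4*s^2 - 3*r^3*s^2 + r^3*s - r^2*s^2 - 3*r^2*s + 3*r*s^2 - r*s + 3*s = (r - 3)*(r - 1)*(r*s + 1)*(r*s + s)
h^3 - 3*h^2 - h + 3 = (h - 3)*(h - 1)*(h + 1)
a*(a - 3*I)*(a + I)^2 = a^4 - I*a^3 + 5*a^2 + 3*I*a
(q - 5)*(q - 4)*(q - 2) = q^3 - 11*q^2 + 38*q - 40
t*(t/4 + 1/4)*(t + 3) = t^3/4 + t^2 + 3*t/4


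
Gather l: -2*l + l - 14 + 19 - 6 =-l - 1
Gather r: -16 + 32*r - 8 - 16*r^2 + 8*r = -16*r^2 + 40*r - 24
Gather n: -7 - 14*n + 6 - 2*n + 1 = -16*n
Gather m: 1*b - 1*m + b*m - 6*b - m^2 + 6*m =-5*b - m^2 + m*(b + 5)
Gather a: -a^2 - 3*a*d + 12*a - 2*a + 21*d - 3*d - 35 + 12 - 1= -a^2 + a*(10 - 3*d) + 18*d - 24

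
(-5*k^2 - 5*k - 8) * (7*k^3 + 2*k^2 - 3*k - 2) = -35*k^5 - 45*k^4 - 51*k^3 + 9*k^2 + 34*k + 16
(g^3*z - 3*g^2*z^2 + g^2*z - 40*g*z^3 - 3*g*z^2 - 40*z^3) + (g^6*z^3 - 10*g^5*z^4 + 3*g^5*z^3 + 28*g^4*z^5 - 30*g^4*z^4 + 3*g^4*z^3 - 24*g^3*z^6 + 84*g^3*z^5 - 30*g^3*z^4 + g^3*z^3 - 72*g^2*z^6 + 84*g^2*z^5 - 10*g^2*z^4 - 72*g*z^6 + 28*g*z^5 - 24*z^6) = g^6*z^3 - 10*g^5*z^4 + 3*g^5*z^3 + 28*g^4*z^5 - 30*g^4*z^4 + 3*g^4*z^3 - 24*g^3*z^6 + 84*g^3*z^5 - 30*g^3*z^4 + g^3*z^3 + g^3*z - 72*g^2*z^6 + 84*g^2*z^5 - 10*g^2*z^4 - 3*g^2*z^2 + g^2*z - 72*g*z^6 + 28*g*z^5 - 40*g*z^3 - 3*g*z^2 - 24*z^6 - 40*z^3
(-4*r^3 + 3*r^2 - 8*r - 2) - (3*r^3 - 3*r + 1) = -7*r^3 + 3*r^2 - 5*r - 3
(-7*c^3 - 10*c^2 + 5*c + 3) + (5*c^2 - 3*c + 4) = -7*c^3 - 5*c^2 + 2*c + 7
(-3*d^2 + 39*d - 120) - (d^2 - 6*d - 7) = -4*d^2 + 45*d - 113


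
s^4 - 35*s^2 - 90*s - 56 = (s - 7)*(s + 1)*(s + 2)*(s + 4)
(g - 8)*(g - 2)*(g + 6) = g^3 - 4*g^2 - 44*g + 96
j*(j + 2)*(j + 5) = j^3 + 7*j^2 + 10*j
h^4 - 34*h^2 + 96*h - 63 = (h - 3)^2*(h - 1)*(h + 7)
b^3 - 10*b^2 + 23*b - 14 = (b - 7)*(b - 2)*(b - 1)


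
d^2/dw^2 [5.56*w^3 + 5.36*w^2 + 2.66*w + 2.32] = 33.36*w + 10.72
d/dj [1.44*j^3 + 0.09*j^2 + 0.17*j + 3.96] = 4.32*j^2 + 0.18*j + 0.17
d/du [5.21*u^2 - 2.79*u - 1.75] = 10.42*u - 2.79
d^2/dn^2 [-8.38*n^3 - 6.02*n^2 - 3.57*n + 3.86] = -50.28*n - 12.04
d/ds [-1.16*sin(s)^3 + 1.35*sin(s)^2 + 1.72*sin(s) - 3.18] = (-3.48*sin(s)^2 + 2.7*sin(s) + 1.72)*cos(s)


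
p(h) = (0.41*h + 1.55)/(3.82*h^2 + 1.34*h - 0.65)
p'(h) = (-7.64*h - 1.34)*(0.41*h + 1.55)/(3.82*h^2 + 1.34*h - 0.65)^2 + 0.41/(3.82*h^2 + 1.34*h - 0.65) = (1.5662*h^2 + 0.5494*h - (0.41*h + 1.55)*(7.64*h + 1.34) - 0.2665)/(3.82*h^2 + 1.34*h - 0.65)^2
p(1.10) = 0.37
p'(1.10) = -0.58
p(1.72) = 0.17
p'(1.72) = -0.16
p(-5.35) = -0.01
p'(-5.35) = 0.00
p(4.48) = 0.04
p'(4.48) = -0.01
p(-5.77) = -0.01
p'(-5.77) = 0.00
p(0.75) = 0.74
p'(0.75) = -1.93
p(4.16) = 0.05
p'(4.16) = -0.02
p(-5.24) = -0.01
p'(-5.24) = 0.00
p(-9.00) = -0.01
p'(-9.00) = -0.00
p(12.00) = 0.01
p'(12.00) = -0.00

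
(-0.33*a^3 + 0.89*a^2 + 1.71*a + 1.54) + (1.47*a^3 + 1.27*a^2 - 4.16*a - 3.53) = 1.14*a^3 + 2.16*a^2 - 2.45*a - 1.99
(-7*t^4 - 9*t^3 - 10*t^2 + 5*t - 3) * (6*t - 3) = -42*t^5 - 33*t^4 - 33*t^3 + 60*t^2 - 33*t + 9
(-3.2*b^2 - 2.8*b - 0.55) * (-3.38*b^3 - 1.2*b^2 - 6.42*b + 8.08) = 10.816*b^5 + 13.304*b^4 + 25.763*b^3 - 7.22*b^2 - 19.093*b - 4.444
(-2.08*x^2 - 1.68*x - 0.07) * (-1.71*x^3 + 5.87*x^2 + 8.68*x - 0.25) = 3.5568*x^5 - 9.3368*x^4 - 27.7963*x^3 - 14.4733*x^2 - 0.1876*x + 0.0175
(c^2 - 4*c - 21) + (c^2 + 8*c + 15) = 2*c^2 + 4*c - 6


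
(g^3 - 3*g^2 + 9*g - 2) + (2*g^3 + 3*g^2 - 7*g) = 3*g^3 + 2*g - 2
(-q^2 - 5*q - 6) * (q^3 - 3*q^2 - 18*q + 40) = -q^5 - 2*q^4 + 27*q^3 + 68*q^2 - 92*q - 240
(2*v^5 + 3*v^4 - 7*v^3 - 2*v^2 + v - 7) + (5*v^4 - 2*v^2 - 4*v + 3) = 2*v^5 + 8*v^4 - 7*v^3 - 4*v^2 - 3*v - 4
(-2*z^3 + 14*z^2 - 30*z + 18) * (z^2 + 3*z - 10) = -2*z^5 + 8*z^4 + 32*z^3 - 212*z^2 + 354*z - 180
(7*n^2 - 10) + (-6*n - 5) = 7*n^2 - 6*n - 15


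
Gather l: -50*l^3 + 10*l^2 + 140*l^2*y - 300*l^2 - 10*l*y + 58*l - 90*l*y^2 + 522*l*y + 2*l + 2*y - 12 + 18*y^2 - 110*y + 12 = -50*l^3 + l^2*(140*y - 290) + l*(-90*y^2 + 512*y + 60) + 18*y^2 - 108*y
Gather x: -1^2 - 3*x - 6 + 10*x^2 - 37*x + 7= 10*x^2 - 40*x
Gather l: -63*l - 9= -63*l - 9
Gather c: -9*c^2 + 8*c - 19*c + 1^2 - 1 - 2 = -9*c^2 - 11*c - 2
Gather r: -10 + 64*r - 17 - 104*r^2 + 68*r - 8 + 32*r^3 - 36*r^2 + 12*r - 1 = 32*r^3 - 140*r^2 + 144*r - 36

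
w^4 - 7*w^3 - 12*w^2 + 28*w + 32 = (w - 8)*(w - 2)*(w + 1)*(w + 2)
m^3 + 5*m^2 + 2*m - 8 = (m - 1)*(m + 2)*(m + 4)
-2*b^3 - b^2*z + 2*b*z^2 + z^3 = (-b + z)*(b + z)*(2*b + z)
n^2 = n^2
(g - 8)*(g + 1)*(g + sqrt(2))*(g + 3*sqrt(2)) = g^4 - 7*g^3 + 4*sqrt(2)*g^3 - 28*sqrt(2)*g^2 - 2*g^2 - 32*sqrt(2)*g - 42*g - 48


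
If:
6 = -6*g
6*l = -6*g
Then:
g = -1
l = 1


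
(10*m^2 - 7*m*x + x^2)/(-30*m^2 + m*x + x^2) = (-2*m + x)/(6*m + x)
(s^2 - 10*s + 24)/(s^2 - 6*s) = (s - 4)/s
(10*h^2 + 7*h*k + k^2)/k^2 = 10*h^2/k^2 + 7*h/k + 1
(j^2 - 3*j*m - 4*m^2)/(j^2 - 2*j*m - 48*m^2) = (-j^2 + 3*j*m + 4*m^2)/(-j^2 + 2*j*m + 48*m^2)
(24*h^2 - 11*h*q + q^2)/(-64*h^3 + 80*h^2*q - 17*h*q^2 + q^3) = (-3*h + q)/(8*h^2 - 9*h*q + q^2)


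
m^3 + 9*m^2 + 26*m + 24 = (m + 2)*(m + 3)*(m + 4)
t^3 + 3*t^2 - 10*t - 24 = (t - 3)*(t + 2)*(t + 4)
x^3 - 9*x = x*(x - 3)*(x + 3)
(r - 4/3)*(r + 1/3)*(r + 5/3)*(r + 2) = r^4 + 8*r^3/3 - 7*r^2/9 - 134*r/27 - 40/27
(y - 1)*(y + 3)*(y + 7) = y^3 + 9*y^2 + 11*y - 21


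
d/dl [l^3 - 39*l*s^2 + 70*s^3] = 3*l^2 - 39*s^2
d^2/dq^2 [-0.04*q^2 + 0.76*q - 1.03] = -0.0800000000000000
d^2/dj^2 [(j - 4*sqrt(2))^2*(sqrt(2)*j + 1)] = 6*sqrt(2)*j - 30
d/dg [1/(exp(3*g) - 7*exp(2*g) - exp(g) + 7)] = (-3*exp(2*g) + 14*exp(g) + 1)*exp(g)/(exp(3*g) - 7*exp(2*g) - exp(g) + 7)^2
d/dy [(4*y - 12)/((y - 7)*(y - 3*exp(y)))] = 4*((3 - y)*(y - 3*exp(y)) + (y - 7)*(y - 3)*(3*exp(y) - 1) + (y - 7)*(y - 3*exp(y)))/((y - 7)^2*(y - 3*exp(y))^2)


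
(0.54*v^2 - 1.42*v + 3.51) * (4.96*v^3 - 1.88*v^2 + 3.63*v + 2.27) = 2.6784*v^5 - 8.0584*v^4 + 22.0394*v^3 - 10.5276*v^2 + 9.5179*v + 7.9677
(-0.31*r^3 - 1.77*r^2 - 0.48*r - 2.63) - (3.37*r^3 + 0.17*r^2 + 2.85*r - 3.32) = -3.68*r^3 - 1.94*r^2 - 3.33*r + 0.69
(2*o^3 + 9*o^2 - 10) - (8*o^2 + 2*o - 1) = 2*o^3 + o^2 - 2*o - 9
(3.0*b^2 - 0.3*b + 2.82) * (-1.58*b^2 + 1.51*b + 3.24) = -4.74*b^4 + 5.004*b^3 + 4.8114*b^2 + 3.2862*b + 9.1368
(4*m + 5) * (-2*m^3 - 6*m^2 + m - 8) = -8*m^4 - 34*m^3 - 26*m^2 - 27*m - 40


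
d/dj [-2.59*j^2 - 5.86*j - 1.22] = -5.18*j - 5.86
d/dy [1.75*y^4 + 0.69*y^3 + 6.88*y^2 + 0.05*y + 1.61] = 7.0*y^3 + 2.07*y^2 + 13.76*y + 0.05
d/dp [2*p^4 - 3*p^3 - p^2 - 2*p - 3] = 8*p^3 - 9*p^2 - 2*p - 2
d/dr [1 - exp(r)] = -exp(r)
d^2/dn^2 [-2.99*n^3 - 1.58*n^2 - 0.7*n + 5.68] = -17.94*n - 3.16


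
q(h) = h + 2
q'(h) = 1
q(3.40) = 5.40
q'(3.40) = 1.00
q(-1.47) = 0.53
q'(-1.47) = 1.00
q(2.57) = 4.57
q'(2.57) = 1.00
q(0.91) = 2.91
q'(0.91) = 1.00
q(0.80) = 2.80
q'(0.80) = 1.00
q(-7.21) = -5.21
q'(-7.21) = 1.00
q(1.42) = 3.42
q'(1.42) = 1.00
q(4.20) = 6.20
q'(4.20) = 1.00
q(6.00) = 8.00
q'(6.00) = 1.00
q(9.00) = 11.00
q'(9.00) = 1.00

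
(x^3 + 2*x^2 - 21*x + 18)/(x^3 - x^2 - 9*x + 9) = (x + 6)/(x + 3)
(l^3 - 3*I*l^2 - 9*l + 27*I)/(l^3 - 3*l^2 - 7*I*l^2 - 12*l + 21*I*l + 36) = (l + 3)/(l - 4*I)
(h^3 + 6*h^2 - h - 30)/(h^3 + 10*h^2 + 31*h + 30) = (h - 2)/(h + 2)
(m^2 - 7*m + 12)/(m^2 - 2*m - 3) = (m - 4)/(m + 1)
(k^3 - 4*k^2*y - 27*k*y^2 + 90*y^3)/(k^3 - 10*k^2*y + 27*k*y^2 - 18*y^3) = (-k - 5*y)/(-k + y)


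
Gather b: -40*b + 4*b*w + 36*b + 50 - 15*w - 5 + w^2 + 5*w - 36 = b*(4*w - 4) + w^2 - 10*w + 9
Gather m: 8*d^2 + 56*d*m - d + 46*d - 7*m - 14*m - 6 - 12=8*d^2 + 45*d + m*(56*d - 21) - 18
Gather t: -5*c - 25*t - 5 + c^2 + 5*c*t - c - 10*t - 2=c^2 - 6*c + t*(5*c - 35) - 7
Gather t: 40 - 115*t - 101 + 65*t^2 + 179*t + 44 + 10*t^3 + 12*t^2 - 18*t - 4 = 10*t^3 + 77*t^2 + 46*t - 21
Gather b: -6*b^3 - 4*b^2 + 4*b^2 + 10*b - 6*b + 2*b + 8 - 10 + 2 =-6*b^3 + 6*b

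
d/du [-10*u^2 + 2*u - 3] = 2 - 20*u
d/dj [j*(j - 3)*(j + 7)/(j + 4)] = 2*(j^3 + 8*j^2 + 16*j - 42)/(j^2 + 8*j + 16)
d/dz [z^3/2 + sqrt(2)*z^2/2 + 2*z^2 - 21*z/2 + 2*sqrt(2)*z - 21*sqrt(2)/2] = 3*z^2/2 + sqrt(2)*z + 4*z - 21/2 + 2*sqrt(2)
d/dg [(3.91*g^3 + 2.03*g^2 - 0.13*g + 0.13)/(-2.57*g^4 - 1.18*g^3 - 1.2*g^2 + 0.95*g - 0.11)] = (10.0487*g^6 + 10.4342*g^5 - 3.2989*g^4 + 8.4586*g^3 + 0.942399999999999*g^2 - 0.1346*g - 0.1092)/(6.6049*g^8 + 6.0652*g^7 + 7.5604*g^6 - 2.051*g^5 - 0.2366*g^4 - 2.0204*g^3 + 1.1665*g^2 - 0.209*g + 0.0121)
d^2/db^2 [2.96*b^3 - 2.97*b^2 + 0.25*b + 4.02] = 17.76*b - 5.94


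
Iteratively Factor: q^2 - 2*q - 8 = (q + 2)*(q - 4)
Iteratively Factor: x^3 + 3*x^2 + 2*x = (x)*(x^2 + 3*x + 2) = x*(x + 1)*(x + 2)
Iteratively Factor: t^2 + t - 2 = (t + 2)*(t - 1)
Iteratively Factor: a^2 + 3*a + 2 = (a + 1)*(a + 2)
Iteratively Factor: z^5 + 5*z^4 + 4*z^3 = (z)*(z^4 + 5*z^3 + 4*z^2) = z^2*(z^3 + 5*z^2 + 4*z) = z^3*(z^2 + 5*z + 4) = z^3*(z + 1)*(z + 4)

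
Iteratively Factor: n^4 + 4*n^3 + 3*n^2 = (n)*(n^3 + 4*n^2 + 3*n) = n^2*(n^2 + 4*n + 3) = n^2*(n + 1)*(n + 3)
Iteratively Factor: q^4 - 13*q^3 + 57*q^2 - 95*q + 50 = (q - 2)*(q^3 - 11*q^2 + 35*q - 25) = (q - 2)*(q - 1)*(q^2 - 10*q + 25) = (q - 5)*(q - 2)*(q - 1)*(q - 5)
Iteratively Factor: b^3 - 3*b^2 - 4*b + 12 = (b + 2)*(b^2 - 5*b + 6) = (b - 2)*(b + 2)*(b - 3)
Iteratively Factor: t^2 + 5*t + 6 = (t + 3)*(t + 2)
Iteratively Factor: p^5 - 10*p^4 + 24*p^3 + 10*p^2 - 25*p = (p)*(p^4 - 10*p^3 + 24*p^2 + 10*p - 25) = p*(p - 5)*(p^3 - 5*p^2 - p + 5) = p*(p - 5)^2*(p^2 - 1) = p*(p - 5)^2*(p - 1)*(p + 1)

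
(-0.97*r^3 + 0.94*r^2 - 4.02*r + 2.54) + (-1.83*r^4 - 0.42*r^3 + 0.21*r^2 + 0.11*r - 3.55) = -1.83*r^4 - 1.39*r^3 + 1.15*r^2 - 3.91*r - 1.01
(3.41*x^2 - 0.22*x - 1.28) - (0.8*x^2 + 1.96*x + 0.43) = 2.61*x^2 - 2.18*x - 1.71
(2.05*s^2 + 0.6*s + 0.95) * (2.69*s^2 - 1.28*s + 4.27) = 5.5145*s^4 - 1.01*s^3 + 10.541*s^2 + 1.346*s + 4.0565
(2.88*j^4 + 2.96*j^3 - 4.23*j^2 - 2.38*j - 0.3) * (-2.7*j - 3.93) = -7.776*j^5 - 19.3104*j^4 - 0.211799999999998*j^3 + 23.0499*j^2 + 10.1634*j + 1.179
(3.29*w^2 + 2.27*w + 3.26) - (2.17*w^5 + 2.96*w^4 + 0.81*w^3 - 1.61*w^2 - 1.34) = -2.17*w^5 - 2.96*w^4 - 0.81*w^3 + 4.9*w^2 + 2.27*w + 4.6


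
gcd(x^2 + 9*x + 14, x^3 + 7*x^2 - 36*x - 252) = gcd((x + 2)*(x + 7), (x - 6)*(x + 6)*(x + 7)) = x + 7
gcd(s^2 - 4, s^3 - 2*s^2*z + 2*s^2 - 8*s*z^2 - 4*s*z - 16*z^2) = s + 2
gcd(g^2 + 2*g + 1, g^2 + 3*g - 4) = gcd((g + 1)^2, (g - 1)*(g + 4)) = 1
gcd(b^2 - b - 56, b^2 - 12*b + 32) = b - 8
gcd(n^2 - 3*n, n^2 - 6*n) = n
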